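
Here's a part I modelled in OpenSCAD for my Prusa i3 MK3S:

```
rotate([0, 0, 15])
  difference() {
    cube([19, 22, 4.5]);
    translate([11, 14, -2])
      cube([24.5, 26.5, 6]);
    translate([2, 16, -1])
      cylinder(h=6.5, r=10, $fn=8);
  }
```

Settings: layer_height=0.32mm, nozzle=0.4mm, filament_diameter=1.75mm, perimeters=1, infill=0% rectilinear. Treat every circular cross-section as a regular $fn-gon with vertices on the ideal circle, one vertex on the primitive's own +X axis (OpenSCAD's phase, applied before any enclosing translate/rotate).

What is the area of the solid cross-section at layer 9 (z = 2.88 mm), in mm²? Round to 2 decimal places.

At z = 2.88 mm: the cube is present — its section is the full 19×22 rectangle (area 418.00 mm²); the 24.5×26.5 cube at (11, 14) contributes its full rectangle (area 649.25 mm²); the r=10 cylinder at (2, 16) contributes a regular 8-gon of circumradius 10 (area = (8/2)·10.000²·sin(360°/8) = 282.84 mm²); Subtracting the remaining from the first: starting from the 19×22 cube (418.00 mm²), the 24.5×26.5 cube at (11, 14) partially overlaps it — only the 64.00 mm² overlap (of its 649.25 mm²) is removed, clipping the outline; the r=10 cylinder at (2, 16) partially overlaps it — only the 152.05 mm² overlap (of its 282.84 mm²) is removed, clipping the outline — area = 201.95 mm²; (whole slice rotated 15° about Z — lengths, areas and connectivity unchanged). Overall, the cross-section has 2 separate islands. Net area = 201.95 mm².

201.95 mm²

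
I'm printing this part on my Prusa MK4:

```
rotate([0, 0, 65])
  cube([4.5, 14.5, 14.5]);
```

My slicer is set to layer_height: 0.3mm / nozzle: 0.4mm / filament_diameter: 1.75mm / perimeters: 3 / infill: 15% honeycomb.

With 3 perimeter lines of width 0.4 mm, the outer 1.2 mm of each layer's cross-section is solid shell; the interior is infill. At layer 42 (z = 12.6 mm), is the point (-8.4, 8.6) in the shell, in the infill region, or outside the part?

shell

At z = 12.6 mm: the cube (footprint 4.5×14.5) is included at this height; (whole slice rotated 65° about Z — lengths, areas and connectivity unchanged). Overall, the cross-section is a single solid region. Undo the 65° rotation: the query point maps to (4.244, 11.248) in the un-rotated model frame. The nearest boundary edge runs (4.50, 0.00)→(4.50, 14.50); distance from the point to it = 0.26 mm. The point is inside the cross-section, 0.26 mm from the nearest boundary — within the 1.2 mm shell band (3 × 0.4).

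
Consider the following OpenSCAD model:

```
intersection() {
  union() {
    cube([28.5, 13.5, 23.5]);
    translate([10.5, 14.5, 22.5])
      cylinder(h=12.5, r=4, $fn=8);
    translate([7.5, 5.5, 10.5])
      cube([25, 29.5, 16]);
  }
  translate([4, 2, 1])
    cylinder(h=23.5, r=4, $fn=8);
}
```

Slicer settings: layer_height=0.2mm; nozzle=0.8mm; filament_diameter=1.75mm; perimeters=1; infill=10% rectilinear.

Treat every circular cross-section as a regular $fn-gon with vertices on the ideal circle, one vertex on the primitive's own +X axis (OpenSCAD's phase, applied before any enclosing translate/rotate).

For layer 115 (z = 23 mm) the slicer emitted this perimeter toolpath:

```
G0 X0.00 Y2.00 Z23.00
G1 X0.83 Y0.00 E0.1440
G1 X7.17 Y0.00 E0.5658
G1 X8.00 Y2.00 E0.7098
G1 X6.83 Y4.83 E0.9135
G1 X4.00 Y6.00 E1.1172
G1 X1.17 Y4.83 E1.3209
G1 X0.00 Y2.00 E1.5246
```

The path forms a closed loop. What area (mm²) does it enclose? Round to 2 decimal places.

36.98 mm²

Apply the shoelace formula to the sequence of (X, Y) vertices; enclosed area = 36.98 mm².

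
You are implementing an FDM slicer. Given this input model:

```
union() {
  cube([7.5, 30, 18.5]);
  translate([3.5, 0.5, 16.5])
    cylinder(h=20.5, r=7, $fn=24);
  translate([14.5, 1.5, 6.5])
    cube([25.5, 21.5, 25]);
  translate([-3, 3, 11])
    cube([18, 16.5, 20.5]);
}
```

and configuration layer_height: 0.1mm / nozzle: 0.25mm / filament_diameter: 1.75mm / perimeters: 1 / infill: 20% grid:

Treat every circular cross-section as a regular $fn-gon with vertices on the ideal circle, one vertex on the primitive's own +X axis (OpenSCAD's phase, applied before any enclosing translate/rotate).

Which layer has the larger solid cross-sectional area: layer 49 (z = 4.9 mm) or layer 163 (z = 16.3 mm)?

Layer 49 (z = 4.9): the cube (footprint 7.5×30) is included at this height (area 225.00 mm²); the cylinder at (3.5, 0.5) is absent (z outside [16.5, 37]); the cube at (14.5, 1.5) is not intersected at this z (z outside [6.5, 31.5]); the cube at (-3, 3) is not intersected at this z (z outside [11, 31.5]); Merging all regions: only the 7.5×30 cube is present, so the union is just that shape — area = 225.00 mm². So its area = 225.00 mm². Layer 163 (z = 16.3): the cube is present — its section is the full 7.5×30 rectangle (area 225.00 mm²); the cylinder at (3.5, 0.5) is absent (z outside [16.5, 37]); the cube at (14.5, 1.5) (footprint 25.5×21.5) is included at this height (area 548.25 mm²); the cube at (-3, 3) (footprint 18×16.5) is included at this height (area 297.00 mm²); Combining (union): the regions partially overlap — summed areas 1070.25 mm² minus the doubly-counted overlap 132.00 mm² gives 938.25 mm² — area = 938.25 mm². So its area = 938.25 mm². Layer 163 is larger (938.25 vs 225.00 mm²).

layer 163 (z = 16.3 mm)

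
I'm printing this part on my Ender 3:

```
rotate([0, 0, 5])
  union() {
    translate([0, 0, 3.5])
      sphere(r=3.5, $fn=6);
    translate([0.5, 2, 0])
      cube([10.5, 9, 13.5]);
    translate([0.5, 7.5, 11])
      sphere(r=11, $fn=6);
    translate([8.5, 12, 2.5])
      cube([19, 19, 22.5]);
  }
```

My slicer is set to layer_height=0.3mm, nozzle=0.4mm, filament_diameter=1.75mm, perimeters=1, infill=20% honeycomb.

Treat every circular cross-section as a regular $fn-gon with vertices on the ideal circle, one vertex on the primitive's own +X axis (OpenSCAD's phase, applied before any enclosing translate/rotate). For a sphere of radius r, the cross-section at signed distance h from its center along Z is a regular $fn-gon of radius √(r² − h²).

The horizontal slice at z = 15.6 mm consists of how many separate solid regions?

At z = 15.6 mm: the sphere is absent (|z−center|=12.100 > r=3.5); the cube at (0.5, 2) is absent (z outside [0, 13.5]); the r=11 sphere at (0.5, 7.5) contributes a regular 6-gon of circumradius √(11²−4.6²) = 9.992; the cube at (8.5, 12) is present — its section is the full 19×19 rectangle; Taking the union: the 2 present regions are separate (no shared area or edge), so areas and boundary lengths simply add and each stays a separate island — 2 connected regions; (rotated 5° about Z; rotation is an isometry so areas/perimeters/island counts are preserved). The result has 2 disconnected regions.

2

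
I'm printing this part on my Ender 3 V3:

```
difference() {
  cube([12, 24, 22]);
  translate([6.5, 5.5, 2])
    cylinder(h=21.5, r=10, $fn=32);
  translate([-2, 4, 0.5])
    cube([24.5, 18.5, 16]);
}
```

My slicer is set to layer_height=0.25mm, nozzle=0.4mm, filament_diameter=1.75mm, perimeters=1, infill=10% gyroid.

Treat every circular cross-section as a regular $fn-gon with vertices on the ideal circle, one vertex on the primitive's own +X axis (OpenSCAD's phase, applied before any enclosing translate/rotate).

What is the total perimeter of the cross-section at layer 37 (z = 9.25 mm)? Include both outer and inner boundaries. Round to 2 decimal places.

27.00 mm

At z = 9.25 mm: the cube (footprint 12×24) is included at this height (perimeter 72.00 mm); the r=10 cylinder at (6.5, 5.5) gives a regular 32-gon of circumradius 10 (constant along its height) (perimeter = 2·32·10.000·sin(180°/32) = 62.73 mm); the 24.5×18.5 cube at (-2, 4) contributes its full rectangle (perimeter 86.00 mm); Subtracting the remaining from the first: starting from the 12×24 cube, the r=10 cylinder at (6.5, 5.5) partially overlaps it — only the 177.74 mm² overlap (of its 312.14 mm²) is removed, clipping the outline; the 24.5×18.5 cube at (-2, 4) partially overlaps it — only the 92.26 mm² overlap (of its 453.25 mm²) is removed, clipping the outline — boundary = 27.00 mm. Overall, the cross-section is a single solid region. Total boundary length (outer) = 27.00 mm.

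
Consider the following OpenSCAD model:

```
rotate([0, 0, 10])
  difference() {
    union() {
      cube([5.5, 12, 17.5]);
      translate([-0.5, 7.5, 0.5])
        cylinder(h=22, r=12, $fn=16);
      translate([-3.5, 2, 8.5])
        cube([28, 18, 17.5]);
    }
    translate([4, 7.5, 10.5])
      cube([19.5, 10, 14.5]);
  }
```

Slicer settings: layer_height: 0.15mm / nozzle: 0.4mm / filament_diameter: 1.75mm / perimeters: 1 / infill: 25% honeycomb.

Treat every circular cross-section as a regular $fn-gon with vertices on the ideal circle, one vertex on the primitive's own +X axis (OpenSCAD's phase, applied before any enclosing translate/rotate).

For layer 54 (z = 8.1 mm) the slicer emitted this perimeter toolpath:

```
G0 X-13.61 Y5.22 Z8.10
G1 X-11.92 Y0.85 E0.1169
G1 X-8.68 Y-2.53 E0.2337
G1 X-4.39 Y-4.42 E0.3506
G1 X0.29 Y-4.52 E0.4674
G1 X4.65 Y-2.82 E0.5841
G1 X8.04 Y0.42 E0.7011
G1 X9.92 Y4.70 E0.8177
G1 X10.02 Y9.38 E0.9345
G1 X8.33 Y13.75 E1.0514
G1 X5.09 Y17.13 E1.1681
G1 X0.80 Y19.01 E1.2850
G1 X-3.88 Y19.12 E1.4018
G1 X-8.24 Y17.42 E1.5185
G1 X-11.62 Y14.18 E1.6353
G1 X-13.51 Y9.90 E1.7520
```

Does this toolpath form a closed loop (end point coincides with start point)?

no

Start point (G0): (-13.61, 5.22). End point (last G1): the path does not return to the start — open.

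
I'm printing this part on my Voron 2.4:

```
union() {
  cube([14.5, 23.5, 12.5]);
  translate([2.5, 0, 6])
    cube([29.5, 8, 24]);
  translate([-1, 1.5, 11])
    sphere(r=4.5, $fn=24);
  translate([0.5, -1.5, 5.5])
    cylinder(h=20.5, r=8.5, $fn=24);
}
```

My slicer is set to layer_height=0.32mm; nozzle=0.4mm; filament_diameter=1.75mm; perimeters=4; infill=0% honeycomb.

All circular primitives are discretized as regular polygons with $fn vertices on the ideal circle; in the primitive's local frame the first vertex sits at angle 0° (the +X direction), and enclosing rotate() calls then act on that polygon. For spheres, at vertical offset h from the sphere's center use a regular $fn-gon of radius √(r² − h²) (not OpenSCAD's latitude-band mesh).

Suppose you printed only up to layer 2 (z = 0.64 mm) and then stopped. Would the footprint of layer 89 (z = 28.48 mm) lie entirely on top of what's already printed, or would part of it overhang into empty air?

part overhangs

Compare the two slices. At z = 0.64: the cube is present — its section is the full 14.5×23.5 rectangle (area 340.75 mm²); the cube at (2.5, 0) does not reach this height (z outside [6, 30]); the sphere at (-1, 1.5) is absent (|z−center|=10.360 > r=4.5); the cylinder at (0.5, -1.5) is absent (z outside [5.5, 26]); Merging all regions: only the 14.5×23.5 cube is present, so the union is just that shape — area = 340.75 mm². At z = 28.48: the cube is not intersected at this z (z outside [0, 12.5]); the cube at (2.5, 0) is present — its section is the full 29.5×8 rectangle (area 236.00 mm²); the sphere at (-1, 1.5) is absent (|z−center|=17.480 > r=4.5); the cylinder at (0.5, -1.5) is not intersected at this z (z outside [5.5, 26]); Taking the union: only the 29.5×8 cube at (2.5, 0) is present, so the union is just that shape — area = 236.00 mm². Checking containment: at z = 28.48 the cross-section extends beyond the z = 0.64 cross-section by about 140.00 mm².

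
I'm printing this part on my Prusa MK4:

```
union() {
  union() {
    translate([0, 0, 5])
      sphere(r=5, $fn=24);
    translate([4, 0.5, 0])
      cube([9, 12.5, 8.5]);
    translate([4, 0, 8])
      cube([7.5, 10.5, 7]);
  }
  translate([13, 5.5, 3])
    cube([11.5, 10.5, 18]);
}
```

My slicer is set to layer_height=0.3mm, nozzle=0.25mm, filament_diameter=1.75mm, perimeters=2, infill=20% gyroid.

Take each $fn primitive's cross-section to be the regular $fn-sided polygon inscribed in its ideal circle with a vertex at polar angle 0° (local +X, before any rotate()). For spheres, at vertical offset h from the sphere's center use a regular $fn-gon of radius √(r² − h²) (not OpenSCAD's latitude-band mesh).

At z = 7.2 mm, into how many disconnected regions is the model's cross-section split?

At z = 7.2 mm: the sphere: section is a regular 24-gon, circumradius = √(r²−h²) = √(5²−2.2²) = 4.490; the 9×12.5 cube at (4, 0.5) contributes its full rectangle; the cube at (4, 0) does not reach this height (z outside [8, 15]); Combining (union): the regions partially overlap (shared area 0.39 mm²), so overlapping operands fuse into one piece — 1 connected region; the 11.5×10.5 cube at (13, 5.5) contributes its full rectangle; Combining (union): the 2 present regions share edge segments without overlapping in area, so areas simply add but the touching pieces fuse into one outline (the shared edge portions become interior and drop out of the boundary) — 1 connected region. The result has 1 disconnected region.

1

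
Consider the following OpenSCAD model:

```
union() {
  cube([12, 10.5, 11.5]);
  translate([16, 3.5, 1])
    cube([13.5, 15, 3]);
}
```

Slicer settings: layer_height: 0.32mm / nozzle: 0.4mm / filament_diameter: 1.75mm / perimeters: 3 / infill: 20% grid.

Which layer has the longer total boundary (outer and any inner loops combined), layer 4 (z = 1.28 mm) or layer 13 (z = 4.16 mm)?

layer 4 (z = 1.28 mm)

Layer 4 (z = 1.28): the cube (footprint 12×10.5) is included at this height (perimeter 45.00 mm); the 13.5×15 cube at (16, 3.5) contributes its full rectangle (perimeter 57.00 mm); Combining (union): the 2 present regions are separate (no shared area or edge), so areas and boundary lengths simply add and each stays a separate island — boundary = 102.00 mm. So its perimeter = 102.00 mm. Layer 13 (z = 4.16): the cube (footprint 12×10.5) is included at this height (perimeter 45.00 mm); the cube at (16, 3.5) does not reach this height (z outside [1, 4]); Merging all regions: only the 12×10.5 cube is present, so the union is just that shape — boundary = 45.00 mm. So its perimeter = 45.00 mm. Layer 4 is larger (102.00 vs 45.00 mm).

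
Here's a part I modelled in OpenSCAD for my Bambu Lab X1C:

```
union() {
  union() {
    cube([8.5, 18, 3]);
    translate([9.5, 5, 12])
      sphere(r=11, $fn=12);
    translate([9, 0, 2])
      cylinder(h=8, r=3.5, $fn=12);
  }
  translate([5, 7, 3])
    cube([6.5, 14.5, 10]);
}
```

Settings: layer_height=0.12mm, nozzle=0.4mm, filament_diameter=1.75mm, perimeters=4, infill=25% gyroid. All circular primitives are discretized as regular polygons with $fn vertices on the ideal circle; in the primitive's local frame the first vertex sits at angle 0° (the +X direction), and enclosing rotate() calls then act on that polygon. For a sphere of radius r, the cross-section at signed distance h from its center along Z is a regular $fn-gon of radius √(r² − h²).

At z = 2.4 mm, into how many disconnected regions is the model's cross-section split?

1

At z = 2.4 mm: the cube (footprint 8.5×18) is included at this height; the r=11 sphere at (9.5, 5) slices to a regular 12-gon of circumradius 5.370 (√(r²−h²) with h=9.6 from center); the r=3.5 cylinder at (9, 0) contributes a regular 12-gon of circumradius 3.5; Merging all regions: the regions partially overlap (shared area 51.31 mm²), so overlapping operands fuse into one piece — 1 connected region; the cube at (5, 7) does not reach this height (z outside [3, 13]); Merging all regions: only the result so far is present, so the union is just that shape — 1 connected region. The result has 1 disconnected region.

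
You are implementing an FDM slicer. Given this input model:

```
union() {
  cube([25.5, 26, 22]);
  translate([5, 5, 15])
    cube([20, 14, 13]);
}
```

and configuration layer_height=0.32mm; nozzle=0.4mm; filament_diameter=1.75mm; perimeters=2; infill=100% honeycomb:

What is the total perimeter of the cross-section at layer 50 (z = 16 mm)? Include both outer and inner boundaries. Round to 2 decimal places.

103.00 mm

At z = 16 mm: the cube (footprint 25.5×26) is included at this height (perimeter 103.00 mm); the cube at (5, 5) (footprint 20×14) is included at this height (perimeter 68.00 mm); Taking the union: the 20×14 cube at (5, 5) lies entirely inside the 25.5×26 cube, so the union is just the 25.5×26 cube — boundary = 103.00 mm. Overall, the cross-section is a single solid region. Total boundary length (outer) = 103.00 mm.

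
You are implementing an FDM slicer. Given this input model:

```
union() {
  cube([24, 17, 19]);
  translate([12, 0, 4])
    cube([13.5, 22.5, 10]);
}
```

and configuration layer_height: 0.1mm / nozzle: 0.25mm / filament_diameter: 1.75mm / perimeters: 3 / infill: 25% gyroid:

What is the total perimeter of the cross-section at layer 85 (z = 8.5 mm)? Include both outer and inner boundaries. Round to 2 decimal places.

96.00 mm

At z = 8.5 mm: the 24×17 cube contributes its full rectangle (perimeter 82.00 mm); the 13.5×22.5 cube at (12, 0) contributes its full rectangle (perimeter 72.00 mm); Taking the union: the regions partially overlap (shared area 204.00 mm²), so the edge portions inside another operand are dropped and the merged outline is re-measured after clipping — boundary = 96.00 mm. Overall, the cross-section is a single solid region. Total boundary length (outer) = 96.00 mm.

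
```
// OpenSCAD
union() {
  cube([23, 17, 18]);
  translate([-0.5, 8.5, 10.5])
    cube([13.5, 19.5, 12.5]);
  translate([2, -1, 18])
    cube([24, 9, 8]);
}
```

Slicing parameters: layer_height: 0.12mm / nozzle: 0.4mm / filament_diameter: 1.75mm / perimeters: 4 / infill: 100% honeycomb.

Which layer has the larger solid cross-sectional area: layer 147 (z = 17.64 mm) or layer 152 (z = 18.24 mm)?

layer 147 (z = 17.64 mm)

Layer 147 (z = 17.64): the 23×17 cube contributes its full rectangle (area 391.00 mm²); the cube at (-0.5, 8.5) (footprint 13.5×19.5) is included at this height (area 263.25 mm²); the cube at (2, -1) is not intersected at this z (z outside [18, 26]); Merging all regions: the regions partially overlap — summed areas 654.25 mm² minus the doubly-counted overlap 110.50 mm² gives 543.75 mm² — area = 543.75 mm². So its area = 543.75 mm². Layer 152 (z = 18.24): the cube is absent (z outside [0, 18]); the cube at (-0.5, 8.5) is present — its section is the full 13.5×19.5 rectangle (area 263.25 mm²); the 24×9 cube at (2, -1) contributes its full rectangle (area 216.00 mm²); Merging all regions: the 2 present regions are separate (no shared area or edge), so areas and boundary lengths simply add and each stays a separate island — area = 479.25 mm². So its area = 479.25 mm². Layer 147 is larger (543.75 vs 479.25 mm²).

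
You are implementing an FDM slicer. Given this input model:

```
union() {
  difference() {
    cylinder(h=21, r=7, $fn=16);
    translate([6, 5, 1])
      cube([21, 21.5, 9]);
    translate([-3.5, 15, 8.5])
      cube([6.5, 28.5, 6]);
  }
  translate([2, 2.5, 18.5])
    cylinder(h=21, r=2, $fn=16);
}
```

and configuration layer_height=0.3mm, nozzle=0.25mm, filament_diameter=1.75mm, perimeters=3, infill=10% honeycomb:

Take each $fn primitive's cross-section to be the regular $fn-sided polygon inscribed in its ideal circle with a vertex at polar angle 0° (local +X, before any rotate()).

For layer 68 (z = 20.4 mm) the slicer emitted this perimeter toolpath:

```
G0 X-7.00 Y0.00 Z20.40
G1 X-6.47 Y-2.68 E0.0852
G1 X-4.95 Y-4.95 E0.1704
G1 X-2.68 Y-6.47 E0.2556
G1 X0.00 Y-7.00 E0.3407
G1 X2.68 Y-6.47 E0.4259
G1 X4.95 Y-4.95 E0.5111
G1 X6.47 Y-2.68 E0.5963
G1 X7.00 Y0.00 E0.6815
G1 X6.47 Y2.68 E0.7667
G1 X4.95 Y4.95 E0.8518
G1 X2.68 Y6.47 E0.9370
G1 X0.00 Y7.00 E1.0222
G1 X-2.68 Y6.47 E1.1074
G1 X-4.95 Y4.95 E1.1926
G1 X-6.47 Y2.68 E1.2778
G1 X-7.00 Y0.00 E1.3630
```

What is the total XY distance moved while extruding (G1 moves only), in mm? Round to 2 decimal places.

43.71 mm

Sum the Euclidean lengths of each G1 segment: total = 43.71 mm.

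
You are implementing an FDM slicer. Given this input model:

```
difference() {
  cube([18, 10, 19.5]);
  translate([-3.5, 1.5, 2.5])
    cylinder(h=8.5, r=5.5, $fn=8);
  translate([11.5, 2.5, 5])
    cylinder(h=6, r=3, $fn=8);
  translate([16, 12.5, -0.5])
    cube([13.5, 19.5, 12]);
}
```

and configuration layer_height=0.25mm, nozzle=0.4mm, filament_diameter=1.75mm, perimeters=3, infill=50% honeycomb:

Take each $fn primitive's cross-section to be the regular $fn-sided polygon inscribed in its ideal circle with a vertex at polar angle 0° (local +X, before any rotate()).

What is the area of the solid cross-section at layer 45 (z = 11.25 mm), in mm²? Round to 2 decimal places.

At z = 11.25 mm: the cube is present — its section is the full 18×10 rectangle (area 180.00 mm²); the cylinder at (-3.5, 1.5) does not reach this height (z outside [2.5, 11]); the cylinder at (11.5, 2.5) is not intersected at this z (z outside [5, 11]); the 13.5×19.5 cube at (16, 12.5) contributes its full rectangle (area 263.25 mm²); Subtracting the remaining from the first: starting from the 18×10 cube (180.00 mm²), the 13.5×19.5 cube at (16, 12.5) misses the remaining region (no effect) — area = 180.00 mm². Overall, the cross-section is a single solid region. Net area = 180.00 mm².

180.00 mm²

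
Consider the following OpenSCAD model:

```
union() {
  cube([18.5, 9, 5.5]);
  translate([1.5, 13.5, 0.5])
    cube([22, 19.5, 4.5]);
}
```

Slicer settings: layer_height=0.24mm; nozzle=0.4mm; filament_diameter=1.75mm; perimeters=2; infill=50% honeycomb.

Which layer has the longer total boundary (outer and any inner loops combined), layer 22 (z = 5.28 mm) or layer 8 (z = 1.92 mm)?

Layer 22 (z = 5.28): the cube (footprint 18.5×9) is included at this height (perimeter 55.00 mm); the cube at (1.5, 13.5) is not intersected at this z (z outside [0.5, 5]); Taking the union: only the 18.5×9 cube is present, so the union is just that shape — boundary = 55.00 mm. So its perimeter = 55.00 mm. Layer 8 (z = 1.92): the 18.5×9 cube contributes its full rectangle (perimeter 55.00 mm); the cube at (1.5, 13.5) (footprint 22×19.5) is included at this height (perimeter 83.00 mm); Taking the union: the 2 present regions are separate (no shared area or edge), so areas and boundary lengths simply add and each stays a separate island — boundary = 138.00 mm. So its perimeter = 138.00 mm. Layer 8 is larger (138.00 vs 55.00 mm).

layer 8 (z = 1.92 mm)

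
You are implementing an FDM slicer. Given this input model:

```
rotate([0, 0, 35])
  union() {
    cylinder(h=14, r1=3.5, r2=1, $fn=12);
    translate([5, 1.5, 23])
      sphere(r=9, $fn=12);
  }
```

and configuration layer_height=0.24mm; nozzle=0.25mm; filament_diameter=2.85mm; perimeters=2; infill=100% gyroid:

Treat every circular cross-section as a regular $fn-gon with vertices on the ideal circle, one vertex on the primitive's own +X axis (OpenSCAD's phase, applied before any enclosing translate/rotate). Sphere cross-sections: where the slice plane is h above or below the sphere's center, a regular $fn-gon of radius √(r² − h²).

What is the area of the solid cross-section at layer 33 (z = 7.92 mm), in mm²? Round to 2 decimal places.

At z = 7.92 mm: the cone (r1=3.5→r2=1) has section circumradius 2.086 here — a regular 12-gon (area = (12/2)·2.086²·sin(360°/12) = 13.05 mm²); the sphere at (5, 1.5) does not reach this height (|z−center|=15.080 > r=9); Combining (union): only the cone is present, so the union is just that shape — area = 13.05 mm²; (whole slice rotated 35° about Z — lengths, areas and connectivity unchanged). Overall, the cross-section is a single solid region. Net area = 13.05 mm².

13.05 mm²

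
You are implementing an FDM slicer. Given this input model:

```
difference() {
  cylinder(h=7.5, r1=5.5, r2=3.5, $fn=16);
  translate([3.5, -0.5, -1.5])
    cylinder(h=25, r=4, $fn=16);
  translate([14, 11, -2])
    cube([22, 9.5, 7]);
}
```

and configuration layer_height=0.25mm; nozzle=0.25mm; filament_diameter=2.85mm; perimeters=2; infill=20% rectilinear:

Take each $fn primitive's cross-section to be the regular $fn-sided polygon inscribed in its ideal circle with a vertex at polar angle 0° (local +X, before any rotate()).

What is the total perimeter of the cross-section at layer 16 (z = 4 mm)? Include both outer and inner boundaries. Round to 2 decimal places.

At z = 4 mm: the cone (r1=5.5→r2=3.5) has section circumradius 4.433 here — a regular 16-gon (perimeter = 2·16·4.433·sin(180°/16) = 27.68 mm); the r=4 cylinder at (3.5, -0.5) gives a regular 16-gon of circumradius 4 (constant along its height) (perimeter = 2·16·4.000·sin(180°/16) = 24.97 mm); the cube at (14, 11) (footprint 22×9.5) is included at this height (perimeter 63.00 mm); Subtracting the remaining from the first: starting from the cone, the r=4 cylinder at (3.5, -0.5) partially overlaps it — only the 25.82 mm² overlap (of its 48.98 mm²) is removed, clipping the outline; the 22×9.5 cube at (14, 11) misses the remaining region (no effect) — boundary = 28.65 mm. Overall, the cross-section is a single solid region. Total boundary length (outer) = 28.65 mm.

28.65 mm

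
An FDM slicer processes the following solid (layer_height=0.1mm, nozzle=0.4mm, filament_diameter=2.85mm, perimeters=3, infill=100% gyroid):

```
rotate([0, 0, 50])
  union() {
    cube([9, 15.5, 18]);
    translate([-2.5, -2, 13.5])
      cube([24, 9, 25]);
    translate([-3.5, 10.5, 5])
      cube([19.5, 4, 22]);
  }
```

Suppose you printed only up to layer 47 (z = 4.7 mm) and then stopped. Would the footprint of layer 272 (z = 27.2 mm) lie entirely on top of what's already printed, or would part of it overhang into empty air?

part overhangs

Compare the two slices. At z = 4.7: the cube (footprint 9×15.5) is included at this height (area 139.50 mm²); the cube at (-2.5, -2) does not reach this height (z outside [13.5, 38.5]); the cube at (-3.5, 10.5) is not intersected at this z (z outside [5, 27]); Combining (union): only the 9×15.5 cube is present, so the union is just that shape — area = 139.50 mm²; (whole slice rotated 50° about Z — lengths, areas and connectivity unchanged). At z = 27.2: the cube does not reach this height (z outside [0, 18]); the cube at (-2.5, -2) (footprint 24×9) is included at this height (area 216.00 mm²); the cube at (-3.5, 10.5) does not reach this height (z outside [5, 27]); Taking the union: only the 24×9 cube at (-2.5, -2) is present, so the union is just that shape — area = 216.00 mm²; (whole slice rotated 50° about Z — lengths, areas and connectivity unchanged). Checking containment: at z = 27.2 the cross-section extends beyond the z = 4.7 cross-section by about 153.00 mm².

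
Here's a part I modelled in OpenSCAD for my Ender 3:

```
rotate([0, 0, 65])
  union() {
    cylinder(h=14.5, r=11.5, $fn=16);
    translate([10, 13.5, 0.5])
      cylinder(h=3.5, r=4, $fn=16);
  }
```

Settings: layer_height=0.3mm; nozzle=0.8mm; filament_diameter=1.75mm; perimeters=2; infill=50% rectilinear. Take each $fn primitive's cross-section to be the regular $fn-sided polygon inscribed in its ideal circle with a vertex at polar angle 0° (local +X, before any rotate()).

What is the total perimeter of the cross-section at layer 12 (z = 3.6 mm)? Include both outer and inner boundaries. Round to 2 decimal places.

96.76 mm

At z = 3.6 mm: the r=11.5 cylinder contributes a regular 16-gon of circumradius 11.5 (perimeter = 2·16·11.500·sin(180°/16) = 71.79 mm); the r=4 cylinder at (10, 13.5) contributes a regular 16-gon of circumradius 4 (perimeter = 2·16·4.000·sin(180°/16) = 24.97 mm); Merging all regions: the 2 present regions are separate (no shared area or edge), so areas and boundary lengths simply add and each stays a separate island — boundary = 96.76 mm; (whole slice rotated 65° about Z — lengths, areas and connectivity unchanged). Overall, the cross-section has 2 separate islands. Total boundary length (outer) = 96.76 mm.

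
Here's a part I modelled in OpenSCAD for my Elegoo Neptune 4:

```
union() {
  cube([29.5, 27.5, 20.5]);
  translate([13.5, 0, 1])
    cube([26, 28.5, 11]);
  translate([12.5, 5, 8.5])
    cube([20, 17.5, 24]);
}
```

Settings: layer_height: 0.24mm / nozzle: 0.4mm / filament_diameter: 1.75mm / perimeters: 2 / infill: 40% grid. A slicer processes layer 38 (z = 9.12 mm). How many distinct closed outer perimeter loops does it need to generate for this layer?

At z = 9.12 mm: the cube is present — its section is the full 29.5×27.5 rectangle; the cube at (13.5, 0) (footprint 26×28.5) is included at this height; the 20×17.5 cube at (12.5, 5) contributes its full rectangle; Taking the union: the regions partially overlap (shared area 790.00 mm²), so overlapping operands fuse into one piece — 1 connected region. The result has 1 disconnected region.

1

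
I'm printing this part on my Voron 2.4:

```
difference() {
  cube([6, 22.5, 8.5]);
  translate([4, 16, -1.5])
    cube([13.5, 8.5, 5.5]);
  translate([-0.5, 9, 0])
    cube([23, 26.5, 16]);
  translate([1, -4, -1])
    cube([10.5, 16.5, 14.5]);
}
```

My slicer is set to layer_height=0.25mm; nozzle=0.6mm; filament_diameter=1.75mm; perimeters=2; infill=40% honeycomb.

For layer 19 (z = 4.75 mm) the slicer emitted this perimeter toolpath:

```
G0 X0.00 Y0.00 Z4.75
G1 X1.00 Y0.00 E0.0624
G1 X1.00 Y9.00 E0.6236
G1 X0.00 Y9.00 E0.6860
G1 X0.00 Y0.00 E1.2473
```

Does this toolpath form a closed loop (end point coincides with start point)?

yes

Start point (G0): (0.00, 0.00). End point (last G1): the path returns to the start — closed.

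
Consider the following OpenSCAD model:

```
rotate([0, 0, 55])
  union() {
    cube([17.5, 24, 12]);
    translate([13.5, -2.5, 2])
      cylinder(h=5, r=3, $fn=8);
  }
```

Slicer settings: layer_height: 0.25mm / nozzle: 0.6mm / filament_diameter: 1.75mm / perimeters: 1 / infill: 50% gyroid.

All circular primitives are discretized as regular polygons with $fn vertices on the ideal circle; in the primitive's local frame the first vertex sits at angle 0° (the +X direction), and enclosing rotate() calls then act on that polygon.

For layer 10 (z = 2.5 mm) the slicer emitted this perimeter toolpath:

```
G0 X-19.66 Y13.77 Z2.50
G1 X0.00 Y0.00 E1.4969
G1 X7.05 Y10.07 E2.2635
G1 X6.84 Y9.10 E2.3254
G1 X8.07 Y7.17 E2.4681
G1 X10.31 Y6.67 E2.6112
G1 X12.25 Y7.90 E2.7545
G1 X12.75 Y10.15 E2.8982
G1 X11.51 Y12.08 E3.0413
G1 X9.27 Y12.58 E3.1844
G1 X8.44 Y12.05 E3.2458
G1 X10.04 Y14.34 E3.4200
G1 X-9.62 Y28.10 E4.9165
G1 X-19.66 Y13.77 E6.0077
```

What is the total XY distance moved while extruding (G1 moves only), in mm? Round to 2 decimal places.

96.34 mm

Sum the Euclidean lengths of each G1 segment: total = 96.34 mm.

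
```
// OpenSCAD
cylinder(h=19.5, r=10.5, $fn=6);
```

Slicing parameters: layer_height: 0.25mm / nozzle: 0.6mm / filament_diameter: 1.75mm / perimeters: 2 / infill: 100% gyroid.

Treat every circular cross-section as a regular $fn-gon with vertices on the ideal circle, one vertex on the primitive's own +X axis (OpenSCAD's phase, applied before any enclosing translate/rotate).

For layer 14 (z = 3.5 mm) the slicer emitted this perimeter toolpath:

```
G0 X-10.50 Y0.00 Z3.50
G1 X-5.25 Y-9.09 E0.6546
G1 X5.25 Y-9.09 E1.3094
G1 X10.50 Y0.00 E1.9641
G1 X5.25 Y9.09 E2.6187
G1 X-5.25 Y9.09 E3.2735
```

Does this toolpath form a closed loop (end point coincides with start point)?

Start point (G0): (-10.50, 0.00). End point (last G1): the path does not return to the start — open.

no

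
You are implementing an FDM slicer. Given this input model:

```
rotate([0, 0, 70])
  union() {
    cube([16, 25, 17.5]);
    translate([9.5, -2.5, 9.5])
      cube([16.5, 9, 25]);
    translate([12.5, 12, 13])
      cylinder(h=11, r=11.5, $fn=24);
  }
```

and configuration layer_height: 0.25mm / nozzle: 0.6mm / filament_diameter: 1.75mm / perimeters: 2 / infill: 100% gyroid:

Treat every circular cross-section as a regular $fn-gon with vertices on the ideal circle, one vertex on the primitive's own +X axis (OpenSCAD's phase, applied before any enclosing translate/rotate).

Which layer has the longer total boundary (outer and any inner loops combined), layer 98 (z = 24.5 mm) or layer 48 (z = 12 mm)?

Layer 98 (z = 24.5): the cube is absent (z outside [0, 17.5]); the cube at (9.5, -2.5) (footprint 16.5×9) is included at this height (perimeter 51.00 mm); the cylinder at (12.5, 12) does not reach this height (z outside [13, 24]); Merging all regions: only the 16.5×9 cube at (9.5, -2.5) is present, so the union is just that shape — boundary = 51.00 mm; (whole slice rotated 70° about Z — lengths, areas and connectivity unchanged). So its perimeter = 51.00 mm. Layer 48 (z = 12): the cube is present — its section is the full 16×25 rectangle (perimeter 82.00 mm); the cube at (9.5, -2.5) (footprint 16.5×9) is included at this height (perimeter 51.00 mm); the cylinder at (12.5, 12) is not intersected at this z (z outside [13, 24]); Taking the union: the regions partially overlap (shared area 42.25 mm²), so the edge portions inside another operand are dropped and the merged outline is re-measured after clipping — boundary = 107.00 mm; (rotated 70° about Z; rotation is an isometry so areas/perimeters/island counts are preserved). So its perimeter = 107.00 mm. Layer 48 is larger (107.00 vs 51.00 mm).

layer 48 (z = 12 mm)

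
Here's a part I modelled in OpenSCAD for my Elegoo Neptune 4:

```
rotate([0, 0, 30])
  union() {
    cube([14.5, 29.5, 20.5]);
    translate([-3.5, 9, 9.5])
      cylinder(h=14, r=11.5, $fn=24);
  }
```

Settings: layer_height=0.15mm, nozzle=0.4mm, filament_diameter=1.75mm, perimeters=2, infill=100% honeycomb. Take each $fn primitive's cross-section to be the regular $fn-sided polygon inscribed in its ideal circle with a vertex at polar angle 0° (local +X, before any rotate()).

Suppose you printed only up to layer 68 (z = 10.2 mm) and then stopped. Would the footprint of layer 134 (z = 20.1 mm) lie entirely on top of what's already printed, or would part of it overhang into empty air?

Compare the two slices. At z = 10.2: the 14.5×29.5 cube contributes its full rectangle (area 427.75 mm²); the r=11.5 cylinder at (-3.5, 9) gives a regular 24-gon of circumradius 11.5 (constant along its height) (area = (24/2)·11.500²·sin(360°/24) = 410.75 mm²); Merging all regions: the regions partially overlap — summed areas 838.50 mm² minus the doubly-counted overlap 122.76 mm² gives 715.74 mm² — area = 715.74 mm²; (rotated 30° about Z; rotation is an isometry so areas/perimeters/island counts are preserved). At z = 20.1: the cube (footprint 14.5×29.5) is included at this height (area 427.75 mm²); the r=11.5 cylinder at (-3.5, 9) contributes a regular 24-gon of circumradius 11.5 (area = (24/2)·11.500²·sin(360°/24) = 410.75 mm²); Combining (union): the regions partially overlap — summed areas 838.50 mm² minus the doubly-counted overlap 122.76 mm² gives 715.74 mm² — area = 715.74 mm²; (whole slice rotated 30° about Z — lengths, areas and connectivity unchanged). Checking containment: the cross-section at z = 20.1 is a subset of the cross-section at z = 10.2.

entirely on top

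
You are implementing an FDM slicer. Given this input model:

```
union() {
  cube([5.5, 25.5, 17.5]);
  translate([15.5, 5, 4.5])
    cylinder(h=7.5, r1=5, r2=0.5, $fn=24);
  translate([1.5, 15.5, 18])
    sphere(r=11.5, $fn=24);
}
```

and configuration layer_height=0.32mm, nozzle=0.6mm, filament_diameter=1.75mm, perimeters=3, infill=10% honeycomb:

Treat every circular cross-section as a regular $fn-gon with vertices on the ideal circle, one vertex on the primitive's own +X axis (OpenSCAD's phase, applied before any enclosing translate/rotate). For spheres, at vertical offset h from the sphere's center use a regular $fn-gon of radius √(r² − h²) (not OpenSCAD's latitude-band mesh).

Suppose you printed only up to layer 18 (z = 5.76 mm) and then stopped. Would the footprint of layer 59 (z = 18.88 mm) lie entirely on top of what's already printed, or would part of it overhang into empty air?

Compare the two slices. At z = 5.76: the 5.5×25.5 cube contributes its full rectangle (area 140.25 mm²); the cone at (15.5, 5) contributes a regular 24-gon of circumradius 4.244 (interpolated between r1=5 and r2=0.5 at t=0.168) (area = (24/2)·4.244²·sin(360°/24) = 55.94 mm²); the sphere at (1.5, 15.5) is not intersected at this z (|z−center|=12.240 > r=11.5); Combining (union): the 2 present regions are separate (no shared area or edge), so areas and boundary lengths simply add and each stays a separate island — area = 196.19 mm². At z = 18.88: the cube is absent (z outside [0, 17.5]); the cone at (15.5, 5) does not reach this height (z outside [4.5, 12]); the r=11.5 sphere at (1.5, 15.5) slices to a regular 24-gon of circumradius 11.466 (√(r²−h²) with h=0.88 from center) (area = (24/2)·11.466²·sin(360°/24) = 408.34 mm²); Merging all regions: only the r=11.5 sphere at (1.5, 15.5) is present, so the union is just that shape — area = 408.34 mm². Checking containment: at z = 18.88 the cross-section extends beyond the z = 5.76 cross-section by about 291.63 mm².

part overhangs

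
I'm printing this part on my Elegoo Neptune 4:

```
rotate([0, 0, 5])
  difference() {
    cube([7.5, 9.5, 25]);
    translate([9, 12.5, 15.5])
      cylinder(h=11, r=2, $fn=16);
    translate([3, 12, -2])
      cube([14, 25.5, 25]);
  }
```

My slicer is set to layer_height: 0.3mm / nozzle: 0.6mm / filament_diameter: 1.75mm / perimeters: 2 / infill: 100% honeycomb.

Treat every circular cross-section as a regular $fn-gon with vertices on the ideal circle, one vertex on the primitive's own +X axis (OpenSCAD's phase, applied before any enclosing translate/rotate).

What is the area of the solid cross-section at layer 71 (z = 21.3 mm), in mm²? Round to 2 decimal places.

At z = 21.3 mm: the cube is present — its section is the full 7.5×9.5 rectangle (area 71.25 mm²); the r=2 cylinder at (9, 12.5) gives a regular 16-gon of circumradius 2 (constant along its height) (area = (16/2)·2.000²·sin(360°/16) = 12.25 mm²); the cube at (3, 12) is present — its section is the full 14×25.5 rectangle (area 357.00 mm²); Subtracting the remaining from the first: starting from the 7.5×9.5 cube (71.25 mm²), the r=2 cylinder at (9, 12.5) misses the remaining region (no effect); the 14×25.5 cube at (3, 12) misses the remaining region (no effect) — area = 71.25 mm²; (rotated 5° about Z; rotation is an isometry so areas/perimeters/island counts are preserved). Overall, the cross-section is a single solid region. Net area = 71.25 mm².

71.25 mm²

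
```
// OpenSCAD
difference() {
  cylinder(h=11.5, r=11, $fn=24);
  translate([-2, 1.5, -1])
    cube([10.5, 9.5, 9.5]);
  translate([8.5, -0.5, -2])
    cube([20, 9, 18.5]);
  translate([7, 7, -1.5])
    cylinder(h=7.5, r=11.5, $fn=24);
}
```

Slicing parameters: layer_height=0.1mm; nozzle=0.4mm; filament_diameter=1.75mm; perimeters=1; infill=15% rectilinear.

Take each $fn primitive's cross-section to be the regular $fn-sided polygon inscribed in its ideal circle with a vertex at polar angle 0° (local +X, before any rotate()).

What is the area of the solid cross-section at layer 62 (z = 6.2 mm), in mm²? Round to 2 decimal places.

At z = 6.2 mm: the cylinder: section is a regular 24-gon, circumradius r=11 (area = (24/2)·11.000²·sin(360°/24) = 375.81 mm²); the cube at (-2, 1.5) is present — its section is the full 10.5×9.5 rectangle (area 99.75 mm²); the cube at (8.5, -0.5) (footprint 20×9) is included at this height (area 180.00 mm²); the cylinder at (7, 7) is absent (z outside [-1.5, 6]); After the difference (first − rest): starting from the r=11 cylinder (375.81 mm²), the 10.5×9.5 cube at (-2, 1.5) partially overlaps it — only the 88.49 mm² overlap (of its 99.75 mm²) is removed, clipping the outline; the 20×9 cube at (8.5, -0.5) partially overlaps it — only the 12.68 mm² overlap (of its 180.00 mm²) is removed, clipping the outline — area = 274.63 mm². Overall, the cross-section is a single solid region. Net area = 274.63 mm².

274.63 mm²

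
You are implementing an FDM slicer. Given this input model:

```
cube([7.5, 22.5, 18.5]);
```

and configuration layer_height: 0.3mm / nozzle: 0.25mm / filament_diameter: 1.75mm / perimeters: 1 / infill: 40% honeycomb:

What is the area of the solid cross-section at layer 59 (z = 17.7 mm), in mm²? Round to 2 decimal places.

168.75 mm²

At z = 17.7 mm: the cube is present — its section is the full 7.5×22.5 rectangle (area 168.75 mm²). Overall, the cross-section is a single solid region. Net area = 168.75 mm².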